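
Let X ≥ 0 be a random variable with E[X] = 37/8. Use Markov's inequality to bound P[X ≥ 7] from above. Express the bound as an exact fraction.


μ = E[X] = 37/8, a = 7.
Markov: P[X ≥ 7] ≤ μ/a = (37/8)/7 = 37/56.
Numerically: ≈ 0.661.
(Since a = 7 > μ = 4.625, the bound 37/56 is < 1 and informative.)

P[X ≥ 7] ≤ 37/56 ≈ 0.661.


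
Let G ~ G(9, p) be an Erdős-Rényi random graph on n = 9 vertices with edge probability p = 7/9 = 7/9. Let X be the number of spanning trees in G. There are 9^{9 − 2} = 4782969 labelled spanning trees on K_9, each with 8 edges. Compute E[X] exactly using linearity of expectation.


K_9 has 9^{9 − 2} = 4782969 labelled spanning trees.
For each such spanning tree H, let X_H = 1 if all 8 edges of H are present in G. Then P[X_H = 1] = p^{8} = (7/9)^{8} = 5764801/43046721.
Summing the indicators: E[X] = Σ_H E[X_H] = 4782969 · p^{8} = 4782969 · 5764801/43046721 = 5764801/9.
Numerically: E[X] ≈ 640533.

E[X] = 4782969 · (7/9)^{8} = 5764801/9 ≈ 640533.


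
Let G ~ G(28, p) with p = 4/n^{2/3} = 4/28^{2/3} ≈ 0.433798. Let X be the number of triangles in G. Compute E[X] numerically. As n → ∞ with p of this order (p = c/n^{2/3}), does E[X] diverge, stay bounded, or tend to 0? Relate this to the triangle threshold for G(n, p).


Number of potential triangles: C(28, 3) = 3276.
Each occurs with probability p³ ≈ (0.433798)³ ≈ 8.16326531e-02.
By linearity: E[X] = C(28, 3)·p³ ≈ 3276 · 8.16326531e-02 ≈ 267.428571.
Since α = 2/3 < 1, p = c/n^{2/3} ≫ 1/n is above the triangle threshold p ~ 1/n. Asymptotically E[X] ~ (c³/6)·n^{3(1−α)} = (4³/6)·n^{1} → ∞; triangles are abundant w.h.p.

E[X] ≈ 267.428571; in regime p = Θ(1/n^{2/3}) E[X] diverges (above the triangle threshold p ~ 1/n).


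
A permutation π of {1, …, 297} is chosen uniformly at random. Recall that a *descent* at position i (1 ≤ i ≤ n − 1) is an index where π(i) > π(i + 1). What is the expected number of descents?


Write X = Σ X_I over i = 1, …, 296, with X_I the indicator of one descent.
There are 296 indicators.
For each fixed i, the pair (π(i), π(i+1)) is a uniformly random ordered pair of distinct values from {1, …, 297}; by symmetry P[π(i) > π(i+1)] = 1/2.
By linearity: E[X] = 296 · (1/2) = (297 − 1) · (1/2) = 148 ≈ 148.00000.

E[X] = 148 = 148.00000.


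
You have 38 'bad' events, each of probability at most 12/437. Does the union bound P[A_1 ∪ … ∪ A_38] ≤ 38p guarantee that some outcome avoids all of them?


Union bound: P[∪_{i=1}^{38} A_i] ≤ Σ_i P[A_i] ≤ 38·p = 38·(12/437) = 24/23.
Numerically: 24/23 ≈ 1.043.
Is 24/23 < 1? NO.
Since the bound 24/23 is ≥ 1, the union bound is uninformative here; it does NOT by itself certify existence.

38·p = 24/23 ≈ 1.043; existence NOT certified by the union bound.


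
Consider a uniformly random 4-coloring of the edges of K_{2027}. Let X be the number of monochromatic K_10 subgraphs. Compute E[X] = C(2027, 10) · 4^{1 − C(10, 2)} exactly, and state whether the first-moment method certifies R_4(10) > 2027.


E[X] = C(2027, 10) · 4^{1 − 45} = 315586117401470604332341335 · 4^{−44} = 315586117401470604332341335/309485009821345068724781056.
As a reduced fraction: E[X] = 315586117401470604332341335/309485009821345068724781056 ≈ 1.020.
Is E[X] < 1? NO.
Since E[X] ≥ 1, the first-moment bound is inconclusive at n = 2027; it does NOT by itself certify R_4(10) > 2027.

E[X] = 315586117401470604332341335/309485009821345068724781056 ≈ 1.020; E[X] ≥ 1; first-moment method inconclusive here.


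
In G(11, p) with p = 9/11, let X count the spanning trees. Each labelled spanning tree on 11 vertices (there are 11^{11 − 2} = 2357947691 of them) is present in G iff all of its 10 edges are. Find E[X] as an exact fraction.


K_11 has 11^{11 − 2} = 2357947691 labelled spanning trees.
For each such spanning tree H, let X_H = 1 if all 10 edges of H are present in G. Then P[X_H = 1] = p^{10} = (9/11)^{10} = 3486784401/25937424601.
Summing the indicators: E[X] = Σ_H E[X_H] = 2357947691 · p^{10} = 2357947691 · 3486784401/25937424601 = 3486784401/11.
Numerically: E[X] ≈ 3.1698e+08.

E[X] = 2357947691 · (9/11)^{10} = 3486784401/11 ≈ 3.1698e+08.


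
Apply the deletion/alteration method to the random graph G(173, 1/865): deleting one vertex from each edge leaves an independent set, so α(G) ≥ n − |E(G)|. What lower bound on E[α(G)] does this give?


E[|E(G)|] = C(173, 2)·p = 14878 · (1/865) = 86/5.
E[α(G)] ≥ n − E[|E(G)|] = 173 − 86/5 = 779/5.
Numerically: ≈ 155.8000.
(This is only a lower bound; the true E[α(G)] may be larger.)

E[α(G)] ≥ 779/5 ≈ 155.8000.


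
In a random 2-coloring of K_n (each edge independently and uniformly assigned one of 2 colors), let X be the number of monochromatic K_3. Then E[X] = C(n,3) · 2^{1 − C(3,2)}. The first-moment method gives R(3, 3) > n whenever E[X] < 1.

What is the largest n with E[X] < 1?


We need C(n, 3) · 2^{1 − 3} < 1, i.e. C(n, 3) < 2^{3 − 1} = 4.
Check values of n near the boundary:
  n = 3: C(3, 3) = 1; 1 < 4? YES
  n = 4: C(4, 3) = 4; 4 < 4? NO
The largest n with C(n, 3) < 4 is n = 3 (where E[X] = 1/4 ≈ 0.25000). Hence R(3, 3) > 3, i.e. R(3, 3) ≥ 4.

Largest n = 3; hence R(3, 3) > 3.


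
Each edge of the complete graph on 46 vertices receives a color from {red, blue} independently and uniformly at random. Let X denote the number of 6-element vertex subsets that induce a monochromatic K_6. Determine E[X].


Let X = Σ_S X_S over the C(46, 6) = 9366819 subsets S of size 6, where X_S = 1 if the K_6 on S is monochromatic.
For a fixed S, the K_6 on S has C(6, 2) = 15 edges. P[all 15 edges red] = (1/2)^15, and likewise for blue, so P[monochromatic] = 2·(1/2)^15 = 2^{1 − 15} = 1/16384.
Summing: E[X] = C(46, 6) · 2^{1 − 15} = 9366819 · 1/16384 = 9366819/16384.
Numerically: E[X] ≈ 571.705261.

E[X] = C(46,6)·2^(1−C(6,2)) = 9366819/16384 ≈ 571.705261.


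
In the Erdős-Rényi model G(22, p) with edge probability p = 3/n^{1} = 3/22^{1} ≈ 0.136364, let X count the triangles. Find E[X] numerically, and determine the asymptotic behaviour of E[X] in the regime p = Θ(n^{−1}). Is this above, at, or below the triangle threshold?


Number of potential triangles: C(22, 3) = 1540.
Each occurs with probability p³ ≈ (0.136364)³ ≈ 2.53568745e-03.
By linearity: E[X] = C(22, 3)·p³ ≈ 1540 · 2.53568745e-03 ≈ 3.904959.
Here α = 1, so p = 3/n is exactly at the triangle threshold p ~ 1/n. Asymptotically E[X] → c³/6 = 3³/6 = 9/2 ≈ 4.500000, a bounded constant. In this regime the triangle count is asymptotically Poisson(c³/6).

E[X] ≈ 3.904959; in regime p = Θ(1/n^{1}) E[X] stays bounded (at the triangle threshold p ~ 1/n).


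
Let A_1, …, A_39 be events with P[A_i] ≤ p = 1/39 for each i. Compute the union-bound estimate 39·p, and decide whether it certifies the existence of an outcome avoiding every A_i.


Union bound: P[∪_{i=1}^{39} A_i] ≤ Σ_i P[A_i] ≤ 39·p = 39·(1/39) = 1.
Numerically: 1 ≈ 1.0000.
Is 1 < 1? NO.
Since the bound 1 is ≥ 1, the union bound is uninformative here; it does NOT by itself certify existence.

39·p = 1 ≈ 1.0000; existence NOT certified by the union bound.


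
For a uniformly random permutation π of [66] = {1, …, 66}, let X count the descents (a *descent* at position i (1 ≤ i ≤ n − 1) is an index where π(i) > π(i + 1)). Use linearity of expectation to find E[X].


Write X = Σ X_I over i = 1, …, 65, with X_I the indicator of one descent.
There are 65 indicators.
For each fixed i, the pair (π(i), π(i+1)) is a uniformly random ordered pair of distinct values from {1, …, 66}; by symmetry P[π(i) > π(i+1)] = 1/2.
By linearity: E[X] = 65 · (1/2) = (66 − 1) · (1/2) = 65/2 ≈ 32.500000.

E[X] = 65/2 = 32.500000.


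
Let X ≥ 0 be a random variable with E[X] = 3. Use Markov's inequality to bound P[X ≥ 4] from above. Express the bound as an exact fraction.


μ = E[X] = 3, a = 4.
Markov: P[X ≥ 4] ≤ μ/a = (3)/4 = 3/4.
Numerically: ≈ 0.750000.
(Since a = 4 > μ = 3.000000, the bound 3/4 is < 1 and informative.)

P[X ≥ 4] ≤ 3/4 ≈ 0.750000.


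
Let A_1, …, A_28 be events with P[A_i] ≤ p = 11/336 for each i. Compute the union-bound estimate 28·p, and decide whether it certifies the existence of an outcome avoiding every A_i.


Union bound: P[∪_{i=1}^{28} A_i] ≤ Σ_i P[A_i] ≤ 28·p = 28·(11/336) = 11/12.
Numerically: 11/12 ≈ 0.9166667.
Is 11/12 < 1? YES.
Since P[∪ A_i] ≤ 11/12 < 1, the complement has P[∩ A_i^c] ≥ 1 − 11/12 = 1/12 > 0, so some outcome avoids every A_i.

28·p = 11/12 ≈ 0.9166667; existence CERTIFIED by the union bound.


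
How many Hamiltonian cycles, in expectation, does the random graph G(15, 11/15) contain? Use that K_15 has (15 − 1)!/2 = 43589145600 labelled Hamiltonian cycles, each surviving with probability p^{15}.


K_15 has (15 − 1)!/2 = 43589145600 labelled Hamiltonian cycles.
For each such Hamiltonian cycle H, let X_H = 1 if all 15 edges of H are present in G. Then P[X_H = 1] = p^{15} = (11/15)^{15} = 4177248169415651/437893890380859375.
Summing the indicators: E[X] = Σ_H E[X_H] = 43589145600 · p^{15} = 43589145600 · 4177248169415651/437893890380859375 = 29972457393249757754368/72081298828125.
Numerically: E[X] ≈ 4.15815e+08.

E[X] = 43589145600 · (11/15)^{15} = 29972457393249757754368/72081298828125 ≈ 4.15815e+08.


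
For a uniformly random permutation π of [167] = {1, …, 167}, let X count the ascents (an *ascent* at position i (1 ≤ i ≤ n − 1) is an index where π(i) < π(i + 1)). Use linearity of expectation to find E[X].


Write X = Σ X_I over i = 1, …, 166, with X_I the indicator of one ascent.
There are 166 indicators.
For each fixed i, the pair (π(i), π(i+1)) is a uniformly random ordered pair of distinct values from {1, …, 167}; by symmetry P[π(i) < π(i+1)] = 1/2.
By linearity: E[X] = 166 · (1/2) = (167 − 1) · (1/2) = 83 ≈ 83.0000.

E[X] = 83 = 83.0000.


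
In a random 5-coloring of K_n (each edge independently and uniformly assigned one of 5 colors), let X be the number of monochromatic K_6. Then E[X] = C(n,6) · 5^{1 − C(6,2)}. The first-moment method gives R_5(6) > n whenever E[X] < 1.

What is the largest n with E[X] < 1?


We need C(n, 6) · 5^{1 − 15} < 1, i.e. C(n, 6) < 5^{15 − 1} = 6103515625.
Check values of n near the boundary:
  n = 125: C(125, 6) = 4690625500; 4690625500 < 6103515625? YES
  n = 126: C(126, 6) = 4925156775; 4925156775 < 6103515625? YES
  n = 127: C(127, 6) = 5169379425; 5169379425 < 6103515625? YES
  n = 128: C(128, 6) = 5423611200; 5423611200 < 6103515625? YES
  n = 129: C(129, 6) = 5688177600; 5688177600 < 6103515625? YES
  n = 130: C(130, 6) = 5963412000; 5963412000 < 6103515625? YES
  n = 131: C(131, 6) = 6249655776; 6249655776 < 6103515625? NO
The largest n with C(n, 6) < 6103515625 is n = 130 (where E[X] = 47707296/48828125 ≈ 0.977045). Hence R_5(6) > 130, i.e. R_5(6) ≥ 131.

Largest n = 130; hence R_5(6) > 130.


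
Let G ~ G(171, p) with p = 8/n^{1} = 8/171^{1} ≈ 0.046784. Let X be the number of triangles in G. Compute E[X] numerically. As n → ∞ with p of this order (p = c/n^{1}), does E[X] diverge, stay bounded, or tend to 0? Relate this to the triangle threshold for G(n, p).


Number of potential triangles: C(171, 3) = 818805.
Each occurs with probability p³ ≈ (0.046784)³ ≈ 1.0239568e-04.
By linearity: E[X] = C(171, 3)·p³ ≈ 818805 · 1.0239568e-04 ≈ 83.84209.
Here α = 1, so p = 8/n is exactly at the triangle threshold p ~ 1/n. Asymptotically E[X] → c³/6 = 8³/6 = 256/3 ≈ 85.33333, a bounded constant. In this regime the triangle count is asymptotically Poisson(c³/6).

E[X] ≈ 83.84209; in regime p = Θ(1/n^{1}) E[X] stays bounded (at the triangle threshold p ~ 1/n).


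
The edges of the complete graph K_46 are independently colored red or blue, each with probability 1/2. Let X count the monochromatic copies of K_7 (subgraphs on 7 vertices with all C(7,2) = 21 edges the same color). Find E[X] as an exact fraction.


Let X = Σ_S X_S over the C(46, 7) = 53524680 subsets S of size 7, where X_S = 1 if the K_7 on S is monochromatic.
For a fixed S, the K_7 on S has C(7, 2) = 21 edges. P[all 21 edges red] = (1/2)^21, and likewise for blue, so P[monochromatic] = 2·(1/2)^21 = 2^{1 − 21} = 1/1048576.
By linearity: E[X] = C(46, 7) · 2^{1 − 21} = 53524680 · 1/1048576 = 6690585/131072.
Numerically: E[X] ≈ 51.045.

E[X] = C(46,7)·2^(1−C(7,2)) = 6690585/131072 ≈ 51.045.


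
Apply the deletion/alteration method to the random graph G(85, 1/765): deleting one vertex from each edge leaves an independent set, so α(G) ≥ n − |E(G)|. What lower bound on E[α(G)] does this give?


E[|E(G)|] = C(85, 2)·p = 3570 · (1/765) = 14/3.
E[α(G)] ≥ n − E[|E(G)|] = 85 − 14/3 = 241/3.
Numerically: ≈ 80.333.
(This is only a lower bound; the true E[α(G)] may be larger.)

E[α(G)] ≥ 241/3 ≈ 80.333.


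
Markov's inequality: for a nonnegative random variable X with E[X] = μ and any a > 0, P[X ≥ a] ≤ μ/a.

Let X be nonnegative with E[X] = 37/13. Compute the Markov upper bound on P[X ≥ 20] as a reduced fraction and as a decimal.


μ = E[X] = 37/13, a = 20.
Markov: P[X ≥ 20] ≤ μ/a = (37/13)/20 = 37/260.
Numerically: ≈ 0.142.
(Since a = 20 > μ = 2.846, the bound 37/260 is < 1 and informative.)

P[X ≥ 20] ≤ 37/260 ≈ 0.142.


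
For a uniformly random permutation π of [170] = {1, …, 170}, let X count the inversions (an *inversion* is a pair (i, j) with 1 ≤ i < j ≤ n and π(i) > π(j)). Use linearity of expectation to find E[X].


Write X = Σ X_I over the C(170, 2) = 14365 pairs i < j, with X_I the indicator of one inversion.
There are 14365 indicators.
For each fixed pair i < j, the values π(i) and π(j) are two distinct elements of {1, …, 170} in uniformly random order; by symmetry P[π(i) > π(j)] = 1/2.
By linearity: E[X] = 14365 · (1/2) = C(170, 2) · (1/2) = 14365/2 = 14365/2 ≈ 7182.5000.

E[X] = 14365/2 = 7182.5000.


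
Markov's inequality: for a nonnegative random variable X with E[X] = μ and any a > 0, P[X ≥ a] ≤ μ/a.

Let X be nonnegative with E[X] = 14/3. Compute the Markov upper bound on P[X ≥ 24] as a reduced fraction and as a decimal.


μ = E[X] = 14/3, a = 24.
Markov: P[X ≥ 24] ≤ μ/a = (14/3)/24 = 7/36.
Numerically: ≈ 0.1944.
(Since a = 24 > μ = 4.6667, the bound 7/36 is < 1 and informative.)

P[X ≥ 24] ≤ 7/36 ≈ 0.1944.


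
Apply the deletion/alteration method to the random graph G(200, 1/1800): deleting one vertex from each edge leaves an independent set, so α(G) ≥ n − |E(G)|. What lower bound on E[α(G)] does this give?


E[|E(G)|] = C(200, 2)·p = 19900 · (1/1800) = 199/18.
E[α(G)] ≥ n − E[|E(G)|] = 200 − 199/18 = 3401/18.
Numerically: ≈ 188.9444.
(This is only a lower bound; the true E[α(G)] may be larger.)

E[α(G)] ≥ 3401/18 ≈ 188.9444.


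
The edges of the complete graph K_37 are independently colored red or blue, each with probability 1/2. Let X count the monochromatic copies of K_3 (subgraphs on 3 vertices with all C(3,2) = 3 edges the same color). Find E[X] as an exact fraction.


Let X = Σ_S X_S over the C(37, 3) = 7770 subsets S of size 3, where X_S = 1 if the K_3 on S is monochromatic.
For a fixed S, the K_3 on S has C(3, 2) = 3 edges. P[all 3 edges red] = (1/2)^3, and likewise for blue, so P[monochromatic] = 2·(1/2)^3 = 2^{1 − 3} = 1/4.
By linearity of expectation: E[X] = C(37, 3) · 2^{1 − 3} = 7770 · 1/4 = 3885/2.
Numerically: E[X] ≈ 1942.500000.

E[X] = C(37,3)·2^(1−C(3,2)) = 3885/2 ≈ 1942.500000.


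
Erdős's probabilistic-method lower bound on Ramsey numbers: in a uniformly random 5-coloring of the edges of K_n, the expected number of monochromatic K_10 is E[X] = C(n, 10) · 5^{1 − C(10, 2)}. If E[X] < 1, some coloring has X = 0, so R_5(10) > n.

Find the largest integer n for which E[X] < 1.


We need C(n, 10) · 5^{1 − 45} < 1, i.e. C(n, 10) < 5^{45 − 1} = 5684341886080801486968994140625.
Check values of n near the boundary:
  n = 5391: C(5391, 10) = 5666344714787188828795213697883; 5666344714787188828795213697883 < 5684341886080801486968994140625? YES
  n = 5392: C(5392, 10) = 5676873040158402483252283957448; 5676873040158402483252283957448 < 5684341886080801486968994140625? YES
  n = 5393: C(5393, 10) = 5687418968154238267170642278008; 5687418968154238267170642278008 < 5684341886080801486968994140625? NO
  n = 5394: C(5394, 10) = 5697982524930156243149785372878; 5697982524930156243149785372878 < 5684341886080801486968994140625? NO
  n = 5395: C(5395, 10) = 5708563736675616143322765475706; 5708563736675616143322765475706 < 5684341886080801486968994140625? NO
The largest n with C(n, 10) < 5684341886080801486968994140625 is n = 5392 (where E[X] = 5676873040158402483252283957448/5684341886080801486968994140625 ≈ 0.9986861). Hence R_5(10) > 5392, i.e. R_5(10) ≥ 5393.

Largest n = 5392; hence R_5(10) > 5392.


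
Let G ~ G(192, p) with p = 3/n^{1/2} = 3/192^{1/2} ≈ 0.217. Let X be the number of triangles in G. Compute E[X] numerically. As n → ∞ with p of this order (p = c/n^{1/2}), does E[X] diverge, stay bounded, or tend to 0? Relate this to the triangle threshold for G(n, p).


Number of potential triangles: C(192, 3) = 1161280.
Each occurs with probability p³ ≈ (0.217)³ ≈ 1.01487e-02.
By linearity: E[X] = C(192, 3)·p³ ≈ 1161280 · 1.01487e-02 ≈ 11785.523.
Since α = 1/2 < 1, p = c/n^{1/2} ≫ 1/n is above the triangle threshold p ~ 1/n. Asymptotically E[X] ~ (c³/6)·n^{3(1−α)} = (3³/6)·n^{1.5} → ∞; triangles are abundant w.h.p.

E[X] ≈ 11785.523; in regime p = Θ(1/n^{1/2}) E[X] diverges (above the triangle threshold p ~ 1/n).


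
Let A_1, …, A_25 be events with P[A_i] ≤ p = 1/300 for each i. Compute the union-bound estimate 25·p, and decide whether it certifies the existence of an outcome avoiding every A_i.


Union bound: P[∪_{i=1}^{25} A_i] ≤ Σ_i P[A_i] ≤ 25·p = 25·(1/300) = 1/12.
Numerically: 1/12 ≈ 0.08333.
Is 1/12 < 1? YES.
Since P[∪ A_i] ≤ 1/12 < 1, the complement has P[∩ A_i^c] ≥ 1 − 1/12 = 11/12 > 0, so some outcome avoids every A_i.

25·p = 1/12 ≈ 0.08333; existence CERTIFIED by the union bound.


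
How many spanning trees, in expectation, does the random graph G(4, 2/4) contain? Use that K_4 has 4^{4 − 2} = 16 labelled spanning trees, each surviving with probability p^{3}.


K_4 has 4^{4 − 2} = 16 labelled spanning trees.
For each such spanning tree H, let X_H = 1 if all 3 edges of H are present in G. Then P[X_H = 1] = p^{3} = (1/2)^{3} = 1/8.
By linearity of expectation: E[X] = Σ_H E[X_H] = 16 · p^{3} = 16 · 1/8 = 2.
Numerically: E[X] ≈ 2.

E[X] = 16 · (1/2)^{3} = 2 ≈ 2.


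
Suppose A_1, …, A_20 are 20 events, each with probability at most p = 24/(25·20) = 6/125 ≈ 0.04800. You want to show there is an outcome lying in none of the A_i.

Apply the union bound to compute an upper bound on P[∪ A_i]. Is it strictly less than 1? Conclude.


Union bound: P[∪_{i=1}^{20} A_i] ≤ Σ_i P[A_i] ≤ 20·p = 20·(6/125) = 24/25.
Numerically: 24/25 ≈ 0.96000.
Is 24/25 < 1? YES.
Since P[∪ A_i] ≤ 24/25 < 1, the complement has P[∩ A_i^c] ≥ 1 − 24/25 = 1/25 > 0, so some outcome avoids every A_i.

20·p = 24/25 ≈ 0.96000; existence CERTIFIED by the union bound.


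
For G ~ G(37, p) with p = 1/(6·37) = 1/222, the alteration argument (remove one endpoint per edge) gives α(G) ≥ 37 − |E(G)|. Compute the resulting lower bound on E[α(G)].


E[|E(G)|] = C(37, 2)·p = 666 · (1/222) = 3.
E[α(G)] ≥ n − E[|E(G)|] = 37 − 3 = 34.
Numerically: ≈ 34.0000.
(This is only a lower bound; the true E[α(G)] may be larger.)

E[α(G)] ≥ 34 ≈ 34.0000.


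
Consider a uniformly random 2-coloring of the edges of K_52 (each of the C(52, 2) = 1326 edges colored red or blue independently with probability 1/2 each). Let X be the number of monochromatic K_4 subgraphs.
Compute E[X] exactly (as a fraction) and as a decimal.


Let X = Σ_S X_S over the C(52, 4) = 270725 subsets S of size 4, where X_S = 1 if the K_4 on S is monochromatic.
For a fixed S, the K_4 on S has C(4, 2) = 6 edges. P[all 6 edges red] = (1/2)^6, and likewise for blue, so P[monochromatic] = 2·(1/2)^6 = 2^{1 − 6} = 1/32.
By linearity: E[X] = C(52, 4) · 2^{1 − 6} = 270725 · 1/32 = 270725/32.
Numerically: E[X] ≈ 8460.15625.

E[X] = C(52,4)·2^(1−C(4,2)) = 270725/32 ≈ 8460.15625.


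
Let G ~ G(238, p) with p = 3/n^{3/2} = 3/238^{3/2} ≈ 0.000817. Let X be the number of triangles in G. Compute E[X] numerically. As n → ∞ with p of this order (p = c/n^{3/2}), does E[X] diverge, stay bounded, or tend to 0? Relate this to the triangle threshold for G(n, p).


Number of potential triangles: C(238, 3) = 2218636.
Each occurs with probability p³ ≈ (0.000817)³ ≈ 5.45466e-10.
By linearity: E[X] = C(238, 3)·p³ ≈ 2218636 · 5.45466e-10 ≈ 0.001.
Since α = 3/2 > 1, p = c/n^{3/2} = o(1/n) is below the triangle threshold p ~ 1/n. Asymptotically E[X] ~ (c³/6)·n^{3(1−α)} = (3³/6)·n^{-1.5} → 0, so by Markov's inequality G has no triangles w.h.p.

E[X] ≈ 0.001; in regime p = Θ(1/n^{3/2}) E[X] tends to 0 (below the triangle threshold p ~ 1/n).


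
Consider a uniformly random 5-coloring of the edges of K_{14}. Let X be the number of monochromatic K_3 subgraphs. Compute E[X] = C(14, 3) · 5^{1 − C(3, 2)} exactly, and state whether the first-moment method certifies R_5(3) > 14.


E[X] = C(14, 3) · 5^{1 − 3} = 364 · 5^{−2} = 364/25.
As a reduced fraction: E[X] = 364/25 ≈ 14.560.
Is E[X] < 1? NO.
Since E[X] ≥ 1, the first-moment bound is inconclusive at n = 14; it does NOT by itself certify R_5(3) > 14.

E[X] = 364/25 ≈ 14.560; E[X] ≥ 1; first-moment method inconclusive here.


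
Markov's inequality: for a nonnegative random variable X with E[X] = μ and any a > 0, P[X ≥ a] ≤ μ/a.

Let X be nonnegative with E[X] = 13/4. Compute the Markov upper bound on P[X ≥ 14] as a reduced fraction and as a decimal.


μ = E[X] = 13/4, a = 14.
Markov: P[X ≥ 14] ≤ μ/a = (13/4)/14 = 13/56.
Numerically: ≈ 0.23214.
(Since a = 14 > μ = 3.25000, the bound 13/56 is < 1 and informative.)

P[X ≥ 14] ≤ 13/56 ≈ 0.23214.


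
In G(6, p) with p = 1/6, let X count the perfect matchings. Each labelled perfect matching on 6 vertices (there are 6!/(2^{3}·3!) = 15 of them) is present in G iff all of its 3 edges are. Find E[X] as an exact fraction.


K_6 has 6!/(2^{3}·3!) = 15 labelled perfect matchings.
For each such perfect matching H, let X_H = 1 if all 3 edges of H are present in G. Then P[X_H = 1] = p^{3} = (1/6)^{3} = 1/216.
By linearity of expectation: E[X] = Σ_H E[X_H] = 15 · p^{3} = 15 · 1/216 = 5/72.
Numerically: E[X] ≈ 0.069444.

E[X] = 15 · (1/6)^{3} = 5/72 ≈ 0.069444.


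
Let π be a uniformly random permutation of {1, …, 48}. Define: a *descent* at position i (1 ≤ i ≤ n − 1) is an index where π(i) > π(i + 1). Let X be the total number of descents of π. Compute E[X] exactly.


Write X = Σ X_I over i = 1, …, 47, with X_I the indicator of one descent.
There are 47 indicators.
For each fixed i, the pair (π(i), π(i+1)) is a uniformly random ordered pair of distinct values from {1, …, 48}; by symmetry P[π(i) > π(i+1)] = 1/2.
By linearity: E[X] = 47 · (1/2) = (48 − 1) · (1/2) = 47/2 ≈ 23.50000.

E[X] = 47/2 = 23.50000.


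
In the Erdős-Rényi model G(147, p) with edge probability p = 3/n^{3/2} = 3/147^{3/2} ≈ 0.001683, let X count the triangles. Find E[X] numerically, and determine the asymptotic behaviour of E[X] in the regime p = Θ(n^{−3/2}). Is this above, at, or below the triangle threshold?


Number of potential triangles: C(147, 3) = 518665.
Each occurs with probability p³ ≈ (0.001683)³ ≈ 4.769093e-09.
By linearity: E[X] = C(147, 3)·p³ ≈ 518665 · 4.769093e-09 ≈ 0.0025.
Since α = 3/2 > 1, p = c/n^{3/2} = o(1/n) is below the triangle threshold p ~ 1/n. Asymptotically E[X] ~ (c³/6)·n^{3(1−α)} = (3³/6)·n^{-1.5} → 0, so by Markov's inequality G has no triangles w.h.p.

E[X] ≈ 0.0025; in regime p = Θ(1/n^{3/2}) E[X] tends to 0 (below the triangle threshold p ~ 1/n).


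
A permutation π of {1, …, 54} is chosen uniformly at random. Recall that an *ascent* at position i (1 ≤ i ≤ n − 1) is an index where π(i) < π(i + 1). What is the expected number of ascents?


Write X = Σ X_I over i = 1, …, 53, with X_I the indicator of one ascent.
There are 53 indicators.
For each fixed i, the pair (π(i), π(i+1)) is a uniformly random ordered pair of distinct values from {1, …, 54}; by symmetry P[π(i) < π(i+1)] = 1/2.
By linearity: E[X] = 53 · (1/2) = (54 − 1) · (1/2) = 53/2 ≈ 26.500.

E[X] = 53/2 = 26.500.


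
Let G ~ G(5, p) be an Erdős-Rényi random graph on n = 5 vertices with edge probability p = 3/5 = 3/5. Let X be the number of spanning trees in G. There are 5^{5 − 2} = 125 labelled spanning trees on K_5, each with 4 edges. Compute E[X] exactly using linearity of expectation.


K_5 has 5^{5 − 2} = 125 labelled spanning trees.
For each such spanning tree H, let X_H = 1 if all 4 edges of H are present in G. Then P[X_H = 1] = p^{4} = (3/5)^{4} = 81/625.
By linearity of expectation: E[X] = Σ_H E[X_H] = 125 · p^{4} = 125 · 81/625 = 81/5.
Numerically: E[X] ≈ 16.2.

E[X] = 125 · (3/5)^{4} = 81/5 ≈ 16.2.


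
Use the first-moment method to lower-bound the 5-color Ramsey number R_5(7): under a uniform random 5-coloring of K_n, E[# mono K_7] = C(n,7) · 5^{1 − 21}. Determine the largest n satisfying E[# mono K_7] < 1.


We need C(n, 7) · 5^{1 − 21} < 1, i.e. C(n, 7) < 5^{21 − 1} = 95367431640625.
Check values of n near the boundary:
  n = 335: C(335, 7) = 88202498238195; 88202498238195 < 95367431640625? YES
  n = 336: C(336, 7) = 90079147136880; 90079147136880 < 95367431640625? YES
  n = 337: C(337, 7) = 91989916924632; 91989916924632 < 95367431640625? YES
  n = 338: C(338, 7) = 93935323022736; 93935323022736 < 95367431640625? YES
  n = 339: C(339, 7) = 95915887062372; 95915887062372 < 95367431640625? NO
  n = 340: C(340, 7) = 97932136940560; 97932136940560 < 95367431640625? NO
The largest n with C(n, 7) < 95367431640625 is n = 338 (where E[X] = 93935323022736/95367431640625 ≈ 0.9849833). Hence R_5(7) > 338, i.e. R_5(7) ≥ 339.

Largest n = 338; hence R_5(7) > 338.


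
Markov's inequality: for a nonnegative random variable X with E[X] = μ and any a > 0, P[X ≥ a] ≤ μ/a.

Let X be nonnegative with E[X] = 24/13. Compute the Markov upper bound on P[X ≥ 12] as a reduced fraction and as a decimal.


μ = E[X] = 24/13, a = 12.
Markov: P[X ≥ 12] ≤ μ/a = (24/13)/12 = 2/13.
Numerically: ≈ 0.1538.
(Since a = 12 > μ = 1.8462, the bound 2/13 is < 1 and informative.)

P[X ≥ 12] ≤ 2/13 ≈ 0.1538.


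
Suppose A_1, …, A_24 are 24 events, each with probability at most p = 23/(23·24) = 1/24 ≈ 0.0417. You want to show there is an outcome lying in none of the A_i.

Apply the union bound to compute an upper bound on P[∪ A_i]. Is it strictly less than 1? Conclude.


Union bound: P[∪_{i=1}^{24} A_i] ≤ Σ_i P[A_i] ≤ 24·p = 24·(1/24) = 1.
Numerically: 1 ≈ 1.0000.
Is 1 < 1? NO.
Since the bound 1 is ≥ 1, the union bound is uninformative here; it does NOT by itself certify existence.

24·p = 1 ≈ 1.0000; existence NOT certified by the union bound.


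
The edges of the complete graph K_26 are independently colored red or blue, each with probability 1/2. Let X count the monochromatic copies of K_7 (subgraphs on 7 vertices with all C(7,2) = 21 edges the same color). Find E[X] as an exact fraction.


Let X = Σ_S X_S over the C(26, 7) = 657800 subsets S of size 7, where X_S = 1 if the K_7 on S is monochromatic.
For a fixed S, the K_7 on S has C(7, 2) = 21 edges. P[all 21 edges red] = (1/2)^21, and likewise for blue, so P[monochromatic] = 2·(1/2)^21 = 2^{1 − 21} = 1/1048576.
By linearity of expectation: E[X] = C(26, 7) · 2^{1 − 21} = 657800 · 1/1048576 = 82225/131072.
Numerically: E[X] ≈ 0.62733.

E[X] = C(26,7)·2^(1−C(7,2)) = 82225/131072 ≈ 0.62733.


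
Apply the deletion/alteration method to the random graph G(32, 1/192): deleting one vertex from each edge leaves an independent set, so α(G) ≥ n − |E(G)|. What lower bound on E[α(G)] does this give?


E[|E(G)|] = C(32, 2)·p = 496 · (1/192) = 31/12.
E[α(G)] ≥ n − E[|E(G)|] = 32 − 31/12 = 353/12.
Numerically: ≈ 29.417.
(This is only a lower bound; the true E[α(G)] may be larger.)

E[α(G)] ≥ 353/12 ≈ 29.417.


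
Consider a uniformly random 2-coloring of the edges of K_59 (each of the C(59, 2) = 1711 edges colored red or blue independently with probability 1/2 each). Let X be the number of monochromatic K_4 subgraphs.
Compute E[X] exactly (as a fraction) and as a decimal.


Let X = Σ_S X_S over the C(59, 4) = 455126 subsets S of size 4, where X_S = 1 if the K_4 on S is monochromatic.
For a fixed S, the K_4 on S has C(4, 2) = 6 edges. P[all 6 edges red] = (1/2)^6, and likewise for blue, so P[monochromatic] = 2·(1/2)^6 = 2^{1 − 6} = 1/32.
Summing: E[X] = C(59, 4) · 2^{1 − 6} = 455126 · 1/32 = 227563/16.
Numerically: E[X] ≈ 14222.687500.

E[X] = C(59,4)·2^(1−C(4,2)) = 227563/16 ≈ 14222.687500.


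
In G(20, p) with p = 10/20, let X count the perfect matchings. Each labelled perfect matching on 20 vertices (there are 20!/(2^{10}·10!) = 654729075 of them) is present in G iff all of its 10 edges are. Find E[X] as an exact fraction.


K_20 has 20!/(2^{10}·10!) = 654729075 labelled perfect matchings.
For each such perfect matching H, let X_H = 1 if all 10 edges of H are present in G. Then P[X_H = 1] = p^{10} = (1/2)^{10} = 1/1024.
By linearity of expectation: E[X] = Σ_H E[X_H] = 654729075 · p^{10} = 654729075 · 1/1024 = 654729075/1024.
Numerically: E[X] ≈ 639384.

E[X] = 654729075 · (1/2)^{10} = 654729075/1024 ≈ 639384.


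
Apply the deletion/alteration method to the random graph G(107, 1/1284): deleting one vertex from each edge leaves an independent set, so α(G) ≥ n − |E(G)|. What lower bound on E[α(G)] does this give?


E[|E(G)|] = C(107, 2)·p = 5671 · (1/1284) = 53/12.
E[α(G)] ≥ n − E[|E(G)|] = 107 − 53/12 = 1231/12.
Numerically: ≈ 102.583.
(This is only a lower bound; the true E[α(G)] may be larger.)

E[α(G)] ≥ 1231/12 ≈ 102.583.


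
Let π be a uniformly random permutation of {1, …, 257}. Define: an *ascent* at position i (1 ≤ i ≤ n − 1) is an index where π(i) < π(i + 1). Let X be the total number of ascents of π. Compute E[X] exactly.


Write X = Σ X_I over i = 1, …, 256, with X_I the indicator of one ascent.
There are 256 indicators.
For each fixed i, the pair (π(i), π(i+1)) is a uniformly random ordered pair of distinct values from {1, …, 257}; by symmetry P[π(i) < π(i+1)] = 1/2.
By linearity: E[X] = 256 · (1/2) = (257 − 1) · (1/2) = 128 ≈ 128.0000.

E[X] = 128 = 128.0000.


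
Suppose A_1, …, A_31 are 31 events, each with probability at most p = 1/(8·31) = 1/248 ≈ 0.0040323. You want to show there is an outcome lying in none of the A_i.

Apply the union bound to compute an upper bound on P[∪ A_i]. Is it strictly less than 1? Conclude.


Union bound: P[∪_{i=1}^{31} A_i] ≤ Σ_i P[A_i] ≤ 31·p = 31·(1/248) = 1/8.
Numerically: 1/8 ≈ 0.1250000.
Is 1/8 < 1? YES.
Since P[∪ A_i] ≤ 1/8 < 1, the complement has P[∩ A_i^c] ≥ 1 − 1/8 = 7/8 > 0, so some outcome avoids every A_i.

31·p = 1/8 ≈ 0.1250000; existence CERTIFIED by the union bound.


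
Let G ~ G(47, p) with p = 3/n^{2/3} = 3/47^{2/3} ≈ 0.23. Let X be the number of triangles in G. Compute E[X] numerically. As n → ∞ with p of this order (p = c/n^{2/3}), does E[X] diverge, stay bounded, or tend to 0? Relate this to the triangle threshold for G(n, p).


Number of potential triangles: C(47, 3) = 16215.
Each occurs with probability p³ ≈ (0.23)³ ≈ 1.22227e-02.
By linearity: E[X] = C(47, 3)·p³ ≈ 16215 · 1.22227e-02 ≈ 198.191.
Since α = 2/3 < 1, p = c/n^{2/3} ≫ 1/n is above the triangle threshold p ~ 1/n. Asymptotically E[X] ~ (c³/6)·n^{3(1−α)} = (3³/6)·n^{1} → ∞; triangles are abundant w.h.p.

E[X] ≈ 198.191; in regime p = Θ(1/n^{2/3}) E[X] diverges (above the triangle threshold p ~ 1/n).


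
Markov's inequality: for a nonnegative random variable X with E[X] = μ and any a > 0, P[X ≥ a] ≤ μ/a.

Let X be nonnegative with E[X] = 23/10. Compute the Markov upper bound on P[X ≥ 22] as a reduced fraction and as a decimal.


μ = E[X] = 23/10, a = 22.
Markov: P[X ≥ 22] ≤ μ/a = (23/10)/22 = 23/220.
Numerically: ≈ 0.10455.
(Since a = 22 > μ = 2.30000, the bound 23/220 is < 1 and informative.)

P[X ≥ 22] ≤ 23/220 ≈ 0.10455.


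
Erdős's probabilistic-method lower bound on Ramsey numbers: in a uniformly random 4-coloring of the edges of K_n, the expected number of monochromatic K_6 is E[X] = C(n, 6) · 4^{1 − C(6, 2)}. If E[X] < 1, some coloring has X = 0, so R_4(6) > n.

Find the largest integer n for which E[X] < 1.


We need C(n, 6) · 4^{1 − 15} < 1, i.e. C(n, 6) < 4^{15 − 1} = 268435456.
Check values of n near the boundary:
  n = 75: C(75, 6) = 201359550; 201359550 < 268435456? YES
  n = 76: C(76, 6) = 218618940; 218618940 < 268435456? YES
  n = 77: C(77, 6) = 237093780; 237093780 < 268435456? YES
  n = 78: C(78, 6) = 256851595; 256851595 < 268435456? YES
  n = 79: C(79, 6) = 277962685; 277962685 < 268435456? NO
  n = 80: C(80, 6) = 300500200; 300500200 < 268435456? NO
  n = 81: C(81, 6) = 324540216; 324540216 < 268435456? NO
The largest n with C(n, 6) < 268435456 is n = 78 (where E[X] = 256851595/268435456 ≈ 0.95685). Hence R_4(6) > 78, i.e. R_4(6) ≥ 79.

Largest n = 78; hence R_4(6) > 78.


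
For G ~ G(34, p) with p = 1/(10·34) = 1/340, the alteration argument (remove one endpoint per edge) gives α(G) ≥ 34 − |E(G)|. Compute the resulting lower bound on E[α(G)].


E[|E(G)|] = C(34, 2)·p = 561 · (1/340) = 33/20.
E[α(G)] ≥ n − E[|E(G)|] = 34 − 33/20 = 647/20.
Numerically: ≈ 32.350.
(This is only a lower bound; the true E[α(G)] may be larger.)

E[α(G)] ≥ 647/20 ≈ 32.350.


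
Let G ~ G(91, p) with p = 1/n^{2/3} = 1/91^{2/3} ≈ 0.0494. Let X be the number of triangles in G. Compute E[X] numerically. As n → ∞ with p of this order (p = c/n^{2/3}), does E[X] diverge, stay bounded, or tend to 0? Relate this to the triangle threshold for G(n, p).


Number of potential triangles: C(91, 3) = 121485.
Each occurs with probability p³ ≈ (0.0494)³ ≈ 1.20758e-04.
By linearity: E[X] = C(91, 3)·p³ ≈ 121485 · 1.20758e-04 ≈ 14.670.
Since α = 2/3 < 1, p = c/n^{2/3} ≫ 1/n is above the triangle threshold p ~ 1/n. Asymptotically E[X] ~ (c³/6)·n^{3(1−α)} = (1³/6)·n^{1} → ∞; triangles are abundant w.h.p.

E[X] ≈ 14.670; in regime p = Θ(1/n^{2/3}) E[X] diverges (above the triangle threshold p ~ 1/n).


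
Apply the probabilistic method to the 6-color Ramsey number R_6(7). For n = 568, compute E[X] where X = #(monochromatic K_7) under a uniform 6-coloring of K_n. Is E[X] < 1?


E[X] = C(568, 7) · 6^{1 − 21} = 3646611956239704 · 6^{−20} = 3646611956239704/3656158440062976.
As a reduced fraction: E[X] = 16882462760369/16926659444736 ≈ 0.997.
Is E[X] < 1? YES.
Since E[X] < 1, there exists a 6-coloring of K_{568} with no monochromatic K_7; hence R_6(7) > 568.

E[X] = 16882462760369/16926659444736 ≈ 0.997; E[X] < 1, so R_6(7) > 568.


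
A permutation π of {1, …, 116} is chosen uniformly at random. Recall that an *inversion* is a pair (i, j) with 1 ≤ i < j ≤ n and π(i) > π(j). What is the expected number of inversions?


Write X = Σ X_I over the C(116, 2) = 6670 pairs i < j, with X_I the indicator of one inversion.
There are 6670 indicators.
For each fixed pair i < j, the values π(i) and π(j) are two distinct elements of {1, …, 116} in uniformly random order; by symmetry P[π(i) > π(j)] = 1/2.
By linearity: E[X] = 6670 · (1/2) = C(116, 2) · (1/2) = 6670/2 = 3335 ≈ 3335.00000.

E[X] = 3335 = 3335.00000.


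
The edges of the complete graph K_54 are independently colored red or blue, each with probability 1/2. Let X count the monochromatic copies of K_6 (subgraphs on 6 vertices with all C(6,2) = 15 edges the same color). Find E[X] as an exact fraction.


Let X = Σ_S X_S over the C(54, 6) = 25827165 subsets S of size 6, where X_S = 1 if the K_6 on S is monochromatic.
For a fixed S, the K_6 on S has C(6, 2) = 15 edges. P[all 15 edges red] = (1/2)^15, and likewise for blue, so P[monochromatic] = 2·(1/2)^15 = 2^{1 − 15} = 1/16384.
By linearity: E[X] = C(54, 6) · 2^{1 − 15} = 25827165 · 1/16384 = 25827165/16384.
Numerically: E[X] ≈ 1576.365051.

E[X] = C(54,6)·2^(1−C(6,2)) = 25827165/16384 ≈ 1576.365051.


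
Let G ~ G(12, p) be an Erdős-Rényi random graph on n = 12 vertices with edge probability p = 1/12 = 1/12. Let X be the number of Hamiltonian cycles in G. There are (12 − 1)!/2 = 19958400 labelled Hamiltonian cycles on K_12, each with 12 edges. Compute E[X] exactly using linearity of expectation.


K_12 has (12 − 1)!/2 = 19958400 labelled Hamiltonian cycles.
For each such Hamiltonian cycle H, let X_H = 1 if all 12 edges of H are present in G. Then P[X_H = 1] = p^{12} = (1/12)^{12} = 1/8916100448256.
Summing the indicators: E[X] = Σ_H E[X_H] = 19958400 · p^{12} = 19958400 · 1/8916100448256 = 1925/859963392.
Numerically: E[X] ≈ 2.2385e-06.

E[X] = 19958400 · (1/12)^{12} = 1925/859963392 ≈ 2.2385e-06.


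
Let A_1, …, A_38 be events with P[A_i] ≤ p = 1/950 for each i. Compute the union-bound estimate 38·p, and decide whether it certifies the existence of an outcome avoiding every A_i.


Union bound: P[∪_{i=1}^{38} A_i] ≤ Σ_i P[A_i] ≤ 38·p = 38·(1/950) = 1/25.
Numerically: 1/25 ≈ 0.04000.
Is 1/25 < 1? YES.
Since P[∪ A_i] ≤ 1/25 < 1, the complement has P[∩ A_i^c] ≥ 1 − 1/25 = 24/25 > 0, so some outcome avoids every A_i.

38·p = 1/25 ≈ 0.04000; existence CERTIFIED by the union bound.


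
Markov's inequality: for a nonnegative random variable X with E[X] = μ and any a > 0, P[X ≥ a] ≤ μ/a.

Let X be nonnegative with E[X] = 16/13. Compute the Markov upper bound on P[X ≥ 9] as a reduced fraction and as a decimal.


μ = E[X] = 16/13, a = 9.
Markov: P[X ≥ 9] ≤ μ/a = (16/13)/9 = 16/117.
Numerically: ≈ 0.137.
(Since a = 9 > μ = 1.231, the bound 16/117 is < 1 and informative.)

P[X ≥ 9] ≤ 16/117 ≈ 0.137.


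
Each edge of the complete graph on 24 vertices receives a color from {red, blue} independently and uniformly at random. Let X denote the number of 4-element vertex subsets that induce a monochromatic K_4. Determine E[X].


Let X = Σ_S X_S over the C(24, 4) = 10626 subsets S of size 4, where X_S = 1 if the K_4 on S is monochromatic.
For a fixed S, the K_4 on S has C(4, 2) = 6 edges. P[all 6 edges red] = (1/2)^6, and likewise for blue, so P[monochromatic] = 2·(1/2)^6 = 2^{1 − 6} = 1/32.
By linearity of expectation: E[X] = C(24, 4) · 2^{1 − 6} = 10626 · 1/32 = 5313/16.
Numerically: E[X] ≈ 332.0625.

E[X] = C(24,4)·2^(1−C(4,2)) = 5313/16 ≈ 332.0625.


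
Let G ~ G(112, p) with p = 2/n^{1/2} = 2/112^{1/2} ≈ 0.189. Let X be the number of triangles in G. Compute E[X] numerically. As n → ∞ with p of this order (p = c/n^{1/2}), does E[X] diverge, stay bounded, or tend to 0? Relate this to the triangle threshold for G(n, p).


Number of potential triangles: C(112, 3) = 227920.
Each occurs with probability p³ ≈ (0.189)³ ≈ 6.749366e-03.
By linearity: E[X] = C(112, 3)·p³ ≈ 227920 · 6.749366e-03 ≈ 1538.3154.
Since α = 1/2 < 1, p = c/n^{1/2} ≫ 1/n is above the triangle threshold p ~ 1/n. Asymptotically E[X] ~ (c³/6)·n^{3(1−α)} = (2³/6)·n^{1.5} → ∞; triangles are abundant w.h.p.

E[X] ≈ 1538.3154; in regime p = Θ(1/n^{1/2}) E[X] diverges (above the triangle threshold p ~ 1/n).


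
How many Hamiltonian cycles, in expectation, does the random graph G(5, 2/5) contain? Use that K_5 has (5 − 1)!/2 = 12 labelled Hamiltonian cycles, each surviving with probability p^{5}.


K_5 has (5 − 1)!/2 = 12 labelled Hamiltonian cycles.
For each such Hamiltonian cycle H, let X_H = 1 if all 5 edges of H are present in G. Then P[X_H = 1] = p^{5} = (2/5)^{5} = 32/3125.
By linearity of expectation: E[X] = Σ_H E[X_H] = 12 · p^{5} = 12 · 32/3125 = 384/3125.
Numerically: E[X] ≈ 0.12288.

E[X] = 12 · (2/5)^{5} = 384/3125 ≈ 0.12288.
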